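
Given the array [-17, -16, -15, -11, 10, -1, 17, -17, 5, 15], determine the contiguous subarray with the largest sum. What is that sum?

Using Kadane's algorithm on [-17, -16, -15, -11, 10, -1, 17, -17, 5, 15]:

Scanning through the array:
Position 1 (value -16): max_ending_here = -16, max_so_far = -16
Position 2 (value -15): max_ending_here = -15, max_so_far = -15
Position 3 (value -11): max_ending_here = -11, max_so_far = -11
Position 4 (value 10): max_ending_here = 10, max_so_far = 10
Position 5 (value -1): max_ending_here = 9, max_so_far = 10
Position 6 (value 17): max_ending_here = 26, max_so_far = 26
Position 7 (value -17): max_ending_here = 9, max_so_far = 26
Position 8 (value 5): max_ending_here = 14, max_so_far = 26
Position 9 (value 15): max_ending_here = 29, max_so_far = 29

Maximum subarray: [10, -1, 17, -17, 5, 15]
Maximum sum: 29

The maximum subarray is [10, -1, 17, -17, 5, 15] with sum 29. This subarray runs from index 4 to index 9.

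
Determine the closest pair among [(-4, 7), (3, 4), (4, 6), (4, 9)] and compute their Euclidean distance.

Computing all pairwise distances among 4 points:

d((-4, 7), (3, 4)) = 7.6158
d((-4, 7), (4, 6)) = 8.0623
d((-4, 7), (4, 9)) = 8.2462
d((3, 4), (4, 6)) = 2.2361 <-- minimum
d((3, 4), (4, 9)) = 5.099
d((4, 6), (4, 9)) = 3.0

Closest pair: (3, 4) and (4, 6) with distance 2.2361

The closest pair is (3, 4) and (4, 6) with Euclidean distance 2.2361. For 4 points, brute-force pairwise comparison is shown above. For large n, the divide-and-conquer algorithm (sort by x, recurse on halves, check the dividing strip) achieves O(n log n).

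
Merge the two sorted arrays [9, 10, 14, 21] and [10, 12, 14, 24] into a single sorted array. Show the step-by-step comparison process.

Merging process:

Compare 9 vs 10: take 9 from left. Merged: [9]
Compare 10 vs 10: take 10 from left. Merged: [9, 10]
Compare 14 vs 10: take 10 from right. Merged: [9, 10, 10]
Compare 14 vs 12: take 12 from right. Merged: [9, 10, 10, 12]
Compare 14 vs 14: take 14 from left. Merged: [9, 10, 10, 12, 14]
Compare 21 vs 14: take 14 from right. Merged: [9, 10, 10, 12, 14, 14]
Compare 21 vs 24: take 21 from left. Merged: [9, 10, 10, 12, 14, 14, 21]
Append remaining from right: [24]. Merged: [9, 10, 10, 12, 14, 14, 21, 24]

Final merged array: [9, 10, 10, 12, 14, 14, 21, 24]
Total comparisons: 7

The merged array is [9, 10, 10, 12, 14, 14, 21, 24], requiring 7 comparisons. The merge step runs in O(n) time where n is the total number of elements.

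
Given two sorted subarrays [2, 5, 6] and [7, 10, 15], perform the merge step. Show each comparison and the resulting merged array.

Merging process:

Compare 2 vs 7: take 2 from left. Merged: [2]
Compare 5 vs 7: take 5 from left. Merged: [2, 5]
Compare 6 vs 7: take 6 from left. Merged: [2, 5, 6]
Append remaining from right: [7, 10, 15]. Merged: [2, 5, 6, 7, 10, 15]

Final merged array: [2, 5, 6, 7, 10, 15]
Total comparisons: 3

The merged array is [2, 5, 6, 7, 10, 15], requiring 3 comparisons. The merge step runs in O(n) time where n is the total number of elements.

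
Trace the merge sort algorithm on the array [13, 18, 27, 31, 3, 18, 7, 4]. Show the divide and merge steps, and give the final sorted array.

Merge sort trace:

Split: [13, 18, 27, 31, 3, 18, 7, 4] -> [13, 18, 27, 31] and [3, 18, 7, 4]
  Split: [13, 18, 27, 31] -> [13, 18] and [27, 31]
    Split: [13, 18] -> [13] and [18]
    Merge: [13] + [18] -> [13, 18]
    Split: [27, 31] -> [27] and [31]
    Merge: [27] + [31] -> [27, 31]
  Merge: [13, 18] + [27, 31] -> [13, 18, 27, 31]
  Split: [3, 18, 7, 4] -> [3, 18] and [7, 4]
    Split: [3, 18] -> [3] and [18]
    Merge: [3] + [18] -> [3, 18]
    Split: [7, 4] -> [7] and [4]
    Merge: [7] + [4] -> [4, 7]
  Merge: [3, 18] + [4, 7] -> [3, 4, 7, 18]
Merge: [13, 18, 27, 31] + [3, 4, 7, 18] -> [3, 4, 7, 13, 18, 18, 27, 31]

Final sorted array: [3, 4, 7, 13, 18, 18, 27, 31]

The merge sort proceeds by recursively splitting the array and merging sorted halves.
After all merges, the sorted array is [3, 4, 7, 13, 18, 18, 27, 31].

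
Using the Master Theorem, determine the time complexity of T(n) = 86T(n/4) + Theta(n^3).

Master Theorem for T(n) = 86T(n/4) + O(n^3):

a = 86, b = 4, c = 3
log_b(a) = log_4(86) = 3.2131

Case 1: c = 3 < log_4(86) = 3.2131
T(n) = O(n^(log_4 86))

For T(n) = 86T(n/4) + O(n^3): log_4(86) = 3.2131. This is Case 1 of the Master Theorem (c < log_b(a), work dominated by leaves), giving O(n^(log_4 86)).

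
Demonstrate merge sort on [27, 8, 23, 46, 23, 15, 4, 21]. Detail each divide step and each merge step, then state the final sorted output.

Merge sort trace:

Split: [27, 8, 23, 46, 23, 15, 4, 21] -> [27, 8, 23, 46] and [23, 15, 4, 21]
  Split: [27, 8, 23, 46] -> [27, 8] and [23, 46]
    Split: [27, 8] -> [27] and [8]
    Merge: [27] + [8] -> [8, 27]
    Split: [23, 46] -> [23] and [46]
    Merge: [23] + [46] -> [23, 46]
  Merge: [8, 27] + [23, 46] -> [8, 23, 27, 46]
  Split: [23, 15, 4, 21] -> [23, 15] and [4, 21]
    Split: [23, 15] -> [23] and [15]
    Merge: [23] + [15] -> [15, 23]
    Split: [4, 21] -> [4] and [21]
    Merge: [4] + [21] -> [4, 21]
  Merge: [15, 23] + [4, 21] -> [4, 15, 21, 23]
Merge: [8, 23, 27, 46] + [4, 15, 21, 23] -> [4, 8, 15, 21, 23, 23, 27, 46]

Final sorted array: [4, 8, 15, 21, 23, 23, 27, 46]

The merge sort proceeds by recursively splitting the array and merging sorted halves.
After all merges, the sorted array is [4, 8, 15, 21, 23, 23, 27, 46].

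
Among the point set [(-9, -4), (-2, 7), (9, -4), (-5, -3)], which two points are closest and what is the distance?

Computing all pairwise distances among 4 points:

d((-9, -4), (-2, 7)) = 13.0384
d((-9, -4), (9, -4)) = 18.0
d((-9, -4), (-5, -3)) = 4.1231 <-- minimum
d((-2, 7), (9, -4)) = 15.5563
d((-2, 7), (-5, -3)) = 10.4403
d((9, -4), (-5, -3)) = 14.0357

Closest pair: (-9, -4) and (-5, -3) with distance 4.1231

The closest pair is (-9, -4) and (-5, -3) with Euclidean distance 4.1231. For 4 points, brute-force pairwise comparison is shown above. For large n, the divide-and-conquer algorithm (sort by x, recurse on halves, check the dividing strip) achieves O(n log n).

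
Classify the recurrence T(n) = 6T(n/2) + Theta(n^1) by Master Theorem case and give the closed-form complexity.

Master Theorem for T(n) = 6T(n/2) + O(n^1):

a = 6, b = 2, c = 1
log_b(a) = log_2(6) = 2.5850

Case 1: c = 1 < log_2(6) = 2.5850
T(n) = O(n^(log_2 6))

For T(n) = 6T(n/2) + O(n^1): log_2(6) = 2.5850. This is Case 1 of the Master Theorem (c < log_b(a), work dominated by leaves), giving O(n^(log_2 6)).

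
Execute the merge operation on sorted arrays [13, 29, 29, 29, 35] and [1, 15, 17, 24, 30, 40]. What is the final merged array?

Merging process:

Compare 13 vs 1: take 1 from right. Merged: [1]
Compare 13 vs 15: take 13 from left. Merged: [1, 13]
Compare 29 vs 15: take 15 from right. Merged: [1, 13, 15]
Compare 29 vs 17: take 17 from right. Merged: [1, 13, 15, 17]
Compare 29 vs 24: take 24 from right. Merged: [1, 13, 15, 17, 24]
Compare 29 vs 30: take 29 from left. Merged: [1, 13, 15, 17, 24, 29]
Compare 29 vs 30: take 29 from left. Merged: [1, 13, 15, 17, 24, 29, 29]
Compare 29 vs 30: take 29 from left. Merged: [1, 13, 15, 17, 24, 29, 29, 29]
Compare 35 vs 30: take 30 from right. Merged: [1, 13, 15, 17, 24, 29, 29, 29, 30]
Compare 35 vs 40: take 35 from left. Merged: [1, 13, 15, 17, 24, 29, 29, 29, 30, 35]
Append remaining from right: [40]. Merged: [1, 13, 15, 17, 24, 29, 29, 29, 30, 35, 40]

Final merged array: [1, 13, 15, 17, 24, 29, 29, 29, 30, 35, 40]
Total comparisons: 10

The merged array is [1, 13, 15, 17, 24, 29, 29, 29, 30, 35, 40], requiring 10 comparisons. The merge step runs in O(n) time where n is the total number of elements.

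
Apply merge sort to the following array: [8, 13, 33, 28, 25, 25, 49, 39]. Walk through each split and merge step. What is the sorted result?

Merge sort trace:

Split: [8, 13, 33, 28, 25, 25, 49, 39] -> [8, 13, 33, 28] and [25, 25, 49, 39]
  Split: [8, 13, 33, 28] -> [8, 13] and [33, 28]
    Split: [8, 13] -> [8] and [13]
    Merge: [8] + [13] -> [8, 13]
    Split: [33, 28] -> [33] and [28]
    Merge: [33] + [28] -> [28, 33]
  Merge: [8, 13] + [28, 33] -> [8, 13, 28, 33]
  Split: [25, 25, 49, 39] -> [25, 25] and [49, 39]
    Split: [25, 25] -> [25] and [25]
    Merge: [25] + [25] -> [25, 25]
    Split: [49, 39] -> [49] and [39]
    Merge: [49] + [39] -> [39, 49]
  Merge: [25, 25] + [39, 49] -> [25, 25, 39, 49]
Merge: [8, 13, 28, 33] + [25, 25, 39, 49] -> [8, 13, 25, 25, 28, 33, 39, 49]

Final sorted array: [8, 13, 25, 25, 28, 33, 39, 49]

The merge sort proceeds by recursively splitting the array and merging sorted halves.
After all merges, the sorted array is [8, 13, 25, 25, 28, 33, 39, 49].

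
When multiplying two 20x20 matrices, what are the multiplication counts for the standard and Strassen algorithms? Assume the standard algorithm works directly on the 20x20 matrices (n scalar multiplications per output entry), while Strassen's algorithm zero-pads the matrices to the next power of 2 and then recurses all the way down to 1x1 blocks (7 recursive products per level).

Matrix multiplication for 20x20 matrices:

Strassen's algorithm requires power-of-2 dimensions. Pad 20x20 to 32x32 (next power of 2).

Standard algorithm: 20^3 = 8000 multiplications
Strassen's algorithm: 7^(log2(32)) = 7^5 = 16807 multiplications
Difference: 8000 - 16807 = -8807 (Strassen uses MORE here due to padding overhead — for small or just-over-power-of-2 n, padding can outweigh the per-level savings)

Standard: 8000 multiplications (20^3). Strassen: 16807 multiplications (7^5, after padding to 32x32). Strassen reduces 8 recursive multiplications to 7 at each level.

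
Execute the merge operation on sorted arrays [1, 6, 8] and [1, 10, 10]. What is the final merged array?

Merging process:

Compare 1 vs 1: take 1 from left. Merged: [1]
Compare 6 vs 1: take 1 from right. Merged: [1, 1]
Compare 6 vs 10: take 6 from left. Merged: [1, 1, 6]
Compare 8 vs 10: take 8 from left. Merged: [1, 1, 6, 8]
Append remaining from right: [10, 10]. Merged: [1, 1, 6, 8, 10, 10]

Final merged array: [1, 1, 6, 8, 10, 10]
Total comparisons: 4

The merged array is [1, 1, 6, 8, 10, 10], requiring 4 comparisons. The merge step runs in O(n) time where n is the total number of elements.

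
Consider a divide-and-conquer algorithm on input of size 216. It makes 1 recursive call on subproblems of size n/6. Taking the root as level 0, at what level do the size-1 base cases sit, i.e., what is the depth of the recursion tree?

For divide and conquer with division factor 6:

Problem sizes at each level:
Level 0: 216
Level 1: 36
Level 2: 6
Level 3: 1

The root is level 0 and the size-1 base case is level 3 (the tree spans levels 0 through 3, i.e. 4 levels counting the root), so the depth is the number of divisions: log_6(216) = 3

The recursion tree depth is log_6(216) = 3. At each level, the problem size is divided by 6, so it takes 3 divisions to reduce to a base case of size 1. The algorithm makes 1 recursive call at each level.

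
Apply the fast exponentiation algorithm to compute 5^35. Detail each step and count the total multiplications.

Computing 5^35 by squaring (build up from 5^1; each line after the first costs one multiplication):

5^1 = 5
5^2 = (5^1)^2 = 5^2 = 25
5^4 = (5^2)^2 = 25^2 = 625
5^8 = (5^4)^2 = 625^2 = 390625
5^16 = (5^8)^2 = 390625^2 = 152587890625
5^17 = 5 * 5^16 = 5 * 152587890625 = 762939453125
5^34 = (5^17)^2 = 762939453125^2 = 582076609134674072265625
5^35 = 5 * 5^34 = 5 * 582076609134674072265625 = 2910383045673370361328125

Result: 2910383045673370361328125
Multiplications needed: 7 (7 lines after 5^1)

5^35 = 2910383045673370361328125. Using exponentiation by squaring, this requires 7 multiplications. The key idea: if the exponent is even, square the half-power; if odd, multiply by the base once.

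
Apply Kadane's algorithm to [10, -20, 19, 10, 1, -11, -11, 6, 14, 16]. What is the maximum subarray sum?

Using Kadane's algorithm on [10, -20, 19, 10, 1, -11, -11, 6, 14, 16]:

Scanning through the array:
Position 1 (value -20): max_ending_here = -10, max_so_far = 10
Position 2 (value 19): max_ending_here = 19, max_so_far = 19
Position 3 (value 10): max_ending_here = 29, max_so_far = 29
Position 4 (value 1): max_ending_here = 30, max_so_far = 30
Position 5 (value -11): max_ending_here = 19, max_so_far = 30
Position 6 (value -11): max_ending_here = 8, max_so_far = 30
Position 7 (value 6): max_ending_here = 14, max_so_far = 30
Position 8 (value 14): max_ending_here = 28, max_so_far = 30
Position 9 (value 16): max_ending_here = 44, max_so_far = 44

Maximum subarray: [19, 10, 1, -11, -11, 6, 14, 16]
Maximum sum: 44

The maximum subarray is [19, 10, 1, -11, -11, 6, 14, 16] with sum 44. This subarray runs from index 2 to index 9.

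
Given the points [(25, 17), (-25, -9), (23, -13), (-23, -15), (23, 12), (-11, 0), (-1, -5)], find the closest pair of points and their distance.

Computing all pairwise distances among 7 points:

d((25, 17), (-25, -9)) = 56.356
d((25, 17), (23, -13)) = 30.0666
d((25, 17), (-23, -15)) = 57.6888
d((25, 17), (23, 12)) = 5.3852 <-- minimum
d((25, 17), (-11, 0)) = 39.8121
d((25, 17), (-1, -5)) = 34.0588
d((-25, -9), (23, -13)) = 48.1664
d((-25, -9), (-23, -15)) = 6.3246
d((-25, -9), (23, 12)) = 52.3927
d((-25, -9), (-11, 0)) = 16.6433
d((-25, -9), (-1, -5)) = 24.3311
d((23, -13), (-23, -15)) = 46.0435
d((23, -13), (23, 12)) = 25.0
d((23, -13), (-11, 0)) = 36.4005
d((23, -13), (-1, -5)) = 25.2982
d((-23, -15), (23, 12)) = 53.3385
d((-23, -15), (-11, 0)) = 19.2094
d((-23, -15), (-1, -5)) = 24.1661
d((23, 12), (-11, 0)) = 36.0555
d((23, 12), (-1, -5)) = 29.4109
d((-11, 0), (-1, -5)) = 11.1803

Closest pair: (25, 17) and (23, 12) with distance 5.3852

The closest pair is (25, 17) and (23, 12) with Euclidean distance 5.3852. For 7 points, brute-force pairwise comparison is shown above. For large n, the divide-and-conquer algorithm (sort by x, recurse on halves, check the dividing strip) achieves O(n log n).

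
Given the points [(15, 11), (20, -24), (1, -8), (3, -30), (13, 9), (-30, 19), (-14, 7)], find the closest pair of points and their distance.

Computing all pairwise distances among 7 points:

d((15, 11), (20, -24)) = 35.3553
d((15, 11), (1, -8)) = 23.6008
d((15, 11), (3, -30)) = 42.72
d((15, 11), (13, 9)) = 2.8284 <-- minimum
d((15, 11), (-30, 19)) = 45.7056
d((15, 11), (-14, 7)) = 29.2746
d((20, -24), (1, -8)) = 24.8395
d((20, -24), (3, -30)) = 18.0278
d((20, -24), (13, 9)) = 33.7343
d((20, -24), (-30, 19)) = 65.9469
d((20, -24), (-14, 7)) = 46.0109
d((1, -8), (3, -30)) = 22.0907
d((1, -8), (13, 9)) = 20.8087
d((1, -8), (-30, 19)) = 41.1096
d((1, -8), (-14, 7)) = 21.2132
d((3, -30), (13, 9)) = 40.2616
d((3, -30), (-30, 19)) = 59.0762
d((3, -30), (-14, 7)) = 40.7185
d((13, 9), (-30, 19)) = 44.1475
d((13, 9), (-14, 7)) = 27.074
d((-30, 19), (-14, 7)) = 20.0

Closest pair: (15, 11) and (13, 9) with distance 2.8284

The closest pair is (15, 11) and (13, 9) with Euclidean distance 2.8284. For 7 points, brute-force pairwise comparison is shown above. For large n, the divide-and-conquer algorithm (sort by x, recurse on halves, check the dividing strip) achieves O(n log n).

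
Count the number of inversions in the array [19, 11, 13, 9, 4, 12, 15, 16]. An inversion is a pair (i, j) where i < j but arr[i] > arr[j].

Finding inversions in [19, 11, 13, 9, 4, 12, 15, 16]:

(0, 1): arr[0]=19 > arr[1]=11
(0, 2): arr[0]=19 > arr[2]=13
(0, 3): arr[0]=19 > arr[3]=9
(0, 4): arr[0]=19 > arr[4]=4
(0, 5): arr[0]=19 > arr[5]=12
(0, 6): arr[0]=19 > arr[6]=15
(0, 7): arr[0]=19 > arr[7]=16
(1, 3): arr[1]=11 > arr[3]=9
(1, 4): arr[1]=11 > arr[4]=4
(2, 3): arr[2]=13 > arr[3]=9
(2, 4): arr[2]=13 > arr[4]=4
(2, 5): arr[2]=13 > arr[5]=12
(3, 4): arr[3]=9 > arr[4]=4

Total inversions: 13

The array has 13 inversion(s): (0,1), (0,2), (0,3), (0,4), (0,5), (0,6), (0,7), (1,3), (1,4), (2,3), (2,4), (2,5), (3,4). Each pair (i,j) satisfies i < j and arr[i] > arr[j].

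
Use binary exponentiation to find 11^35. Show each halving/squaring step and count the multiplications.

Computing 11^35 by squaring (build up from 11^1; each line after the first costs one multiplication):

11^1 = 11
11^2 = (11^1)^2 = 11^2 = 121
11^4 = (11^2)^2 = 121^2 = 14641
11^8 = (11^4)^2 = 14641^2 = 214358881
11^16 = (11^8)^2 = 214358881^2 = 45949729863572161
11^17 = 11 * 11^16 = 11 * 45949729863572161 = 505447028499293771
11^34 = (11^17)^2 = 505447028499293771^2 = 255476698618765889551019445759400441
11^35 = 11 * 11^34 = 11 * 255476698618765889551019445759400441 = 2810243684806424785061213903353404851

Result: 2810243684806424785061213903353404851
Multiplications needed: 7 (7 lines after 11^1)

11^35 = 2810243684806424785061213903353404851. Using exponentiation by squaring, this requires 7 multiplications. The key idea: if the exponent is even, square the half-power; if odd, multiply by the base once.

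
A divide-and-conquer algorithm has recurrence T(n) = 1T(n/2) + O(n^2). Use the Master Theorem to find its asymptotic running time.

Master Theorem for T(n) = 1T(n/2) + O(n^2):

a = 1, b = 2, c = 2
log_b(a) = log_2(1) = 0.0000

Case 3: c = 2 > log_2(1) = 0.0000
T(n) = O(n^2) = O(n^2)

For T(n) = 1T(n/2) + O(n^2): log_2(1) = 0.0000. This is Case 3 of the Master Theorem (c > log_b(a), work dominated by root), giving O(n^2).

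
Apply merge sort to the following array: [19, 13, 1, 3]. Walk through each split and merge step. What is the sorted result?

Merge sort trace:

Split: [19, 13, 1, 3] -> [19, 13] and [1, 3]
  Split: [19, 13] -> [19] and [13]
  Merge: [19] + [13] -> [13, 19]
  Split: [1, 3] -> [1] and [3]
  Merge: [1] + [3] -> [1, 3]
Merge: [13, 19] + [1, 3] -> [1, 3, 13, 19]

Final sorted array: [1, 3, 13, 19]

The merge sort proceeds by recursively splitting the array and merging sorted halves.
After all merges, the sorted array is [1, 3, 13, 19].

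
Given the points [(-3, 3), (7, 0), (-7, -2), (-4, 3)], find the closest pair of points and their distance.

Computing all pairwise distances among 4 points:

d((-3, 3), (7, 0)) = 10.4403
d((-3, 3), (-7, -2)) = 6.4031
d((-3, 3), (-4, 3)) = 1.0 <-- minimum
d((7, 0), (-7, -2)) = 14.1421
d((7, 0), (-4, 3)) = 11.4018
d((-7, -2), (-4, 3)) = 5.831

Closest pair: (-3, 3) and (-4, 3) with distance 1.0

The closest pair is (-3, 3) and (-4, 3) with Euclidean distance 1.0. For 4 points, brute-force pairwise comparison is shown above. For large n, the divide-and-conquer algorithm (sort by x, recurse on halves, check the dividing strip) achieves O(n log n).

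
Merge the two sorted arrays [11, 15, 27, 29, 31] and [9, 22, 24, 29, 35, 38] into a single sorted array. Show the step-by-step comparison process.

Merging process:

Compare 11 vs 9: take 9 from right. Merged: [9]
Compare 11 vs 22: take 11 from left. Merged: [9, 11]
Compare 15 vs 22: take 15 from left. Merged: [9, 11, 15]
Compare 27 vs 22: take 22 from right. Merged: [9, 11, 15, 22]
Compare 27 vs 24: take 24 from right. Merged: [9, 11, 15, 22, 24]
Compare 27 vs 29: take 27 from left. Merged: [9, 11, 15, 22, 24, 27]
Compare 29 vs 29: take 29 from left. Merged: [9, 11, 15, 22, 24, 27, 29]
Compare 31 vs 29: take 29 from right. Merged: [9, 11, 15, 22, 24, 27, 29, 29]
Compare 31 vs 35: take 31 from left. Merged: [9, 11, 15, 22, 24, 27, 29, 29, 31]
Append remaining from right: [35, 38]. Merged: [9, 11, 15, 22, 24, 27, 29, 29, 31, 35, 38]

Final merged array: [9, 11, 15, 22, 24, 27, 29, 29, 31, 35, 38]
Total comparisons: 9

The merged array is [9, 11, 15, 22, 24, 27, 29, 29, 31, 35, 38], requiring 9 comparisons. The merge step runs in O(n) time where n is the total number of elements.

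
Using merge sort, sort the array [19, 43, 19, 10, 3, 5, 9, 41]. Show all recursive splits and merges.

Merge sort trace:

Split: [19, 43, 19, 10, 3, 5, 9, 41] -> [19, 43, 19, 10] and [3, 5, 9, 41]
  Split: [19, 43, 19, 10] -> [19, 43] and [19, 10]
    Split: [19, 43] -> [19] and [43]
    Merge: [19] + [43] -> [19, 43]
    Split: [19, 10] -> [19] and [10]
    Merge: [19] + [10] -> [10, 19]
  Merge: [19, 43] + [10, 19] -> [10, 19, 19, 43]
  Split: [3, 5, 9, 41] -> [3, 5] and [9, 41]
    Split: [3, 5] -> [3] and [5]
    Merge: [3] + [5] -> [3, 5]
    Split: [9, 41] -> [9] and [41]
    Merge: [9] + [41] -> [9, 41]
  Merge: [3, 5] + [9, 41] -> [3, 5, 9, 41]
Merge: [10, 19, 19, 43] + [3, 5, 9, 41] -> [3, 5, 9, 10, 19, 19, 41, 43]

Final sorted array: [3, 5, 9, 10, 19, 19, 41, 43]

The merge sort proceeds by recursively splitting the array and merging sorted halves.
After all merges, the sorted array is [3, 5, 9, 10, 19, 19, 41, 43].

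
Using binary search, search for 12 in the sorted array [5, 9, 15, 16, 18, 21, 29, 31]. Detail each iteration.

Binary search for 12 in [5, 9, 15, 16, 18, 21, 29, 31]:

lo=0, hi=7, mid=3, arr[mid]=16 -> 16 > 12, search left half
lo=0, hi=2, mid=1, arr[mid]=9 -> 9 < 12, search right half
lo=2, hi=2, mid=2, arr[mid]=15 -> 15 > 12, search left half
lo=2 > hi=1, target 12 not found

Binary search determines that 12 is not in the array after 3 comparisons. The search space was exhausted without finding the target.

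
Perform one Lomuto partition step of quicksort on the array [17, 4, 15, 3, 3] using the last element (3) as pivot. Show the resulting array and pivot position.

Lomuto partition with pivot = 3:

Initial array: [17, 4, 15, 3, 3]

arr[0]=17 > 3: no swap
arr[1]=4 > 3: no swap
arr[2]=15 > 3: no swap
arr[3]=3 <= 3: swap with position 0, array becomes [3, 4, 15, 17, 3]

Place pivot at position 1: [3, 3, 15, 17, 4]
Pivot position: 1

After partitioning with pivot 3, the array becomes [3, 3, 15, 17, 4]. The pivot is placed at index 1. All elements to the left of the pivot are <= 3, and all elements to the right are > 3.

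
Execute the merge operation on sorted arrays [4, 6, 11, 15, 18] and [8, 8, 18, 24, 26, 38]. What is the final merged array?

Merging process:

Compare 4 vs 8: take 4 from left. Merged: [4]
Compare 6 vs 8: take 6 from left. Merged: [4, 6]
Compare 11 vs 8: take 8 from right. Merged: [4, 6, 8]
Compare 11 vs 8: take 8 from right. Merged: [4, 6, 8, 8]
Compare 11 vs 18: take 11 from left. Merged: [4, 6, 8, 8, 11]
Compare 15 vs 18: take 15 from left. Merged: [4, 6, 8, 8, 11, 15]
Compare 18 vs 18: take 18 from left. Merged: [4, 6, 8, 8, 11, 15, 18]
Append remaining from right: [18, 24, 26, 38]. Merged: [4, 6, 8, 8, 11, 15, 18, 18, 24, 26, 38]

Final merged array: [4, 6, 8, 8, 11, 15, 18, 18, 24, 26, 38]
Total comparisons: 7

The merged array is [4, 6, 8, 8, 11, 15, 18, 18, 24, 26, 38], requiring 7 comparisons. The merge step runs in O(n) time where n is the total number of elements.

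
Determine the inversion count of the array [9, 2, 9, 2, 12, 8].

Finding inversions in [9, 2, 9, 2, 12, 8]:

(0, 1): arr[0]=9 > arr[1]=2
(0, 3): arr[0]=9 > arr[3]=2
(0, 5): arr[0]=9 > arr[5]=8
(2, 3): arr[2]=9 > arr[3]=2
(2, 5): arr[2]=9 > arr[5]=8
(4, 5): arr[4]=12 > arr[5]=8

Total inversions: 6

The array has 6 inversion(s): (0,1), (0,3), (0,5), (2,3), (2,5), (4,5). Each pair (i,j) satisfies i < j and arr[i] > arr[j].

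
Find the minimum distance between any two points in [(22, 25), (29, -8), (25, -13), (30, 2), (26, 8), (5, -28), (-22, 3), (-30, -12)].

Computing all pairwise distances among 8 points:

d((22, 25), (29, -8)) = 33.7343
d((22, 25), (25, -13)) = 38.1182
d((22, 25), (30, 2)) = 24.3516
d((22, 25), (26, 8)) = 17.4642
d((22, 25), (5, -28)) = 55.6597
d((22, 25), (-22, 3)) = 49.1935
d((22, 25), (-30, -12)) = 63.8201
d((29, -8), (25, -13)) = 6.4031 <-- minimum
d((29, -8), (30, 2)) = 10.0499
d((29, -8), (26, 8)) = 16.2788
d((29, -8), (5, -28)) = 31.241
d((29, -8), (-22, 3)) = 52.1728
d((29, -8), (-30, -12)) = 59.1354
d((25, -13), (30, 2)) = 15.8114
d((25, -13), (26, 8)) = 21.0238
d((25, -13), (5, -28)) = 25.0
d((25, -13), (-22, 3)) = 49.6488
d((25, -13), (-30, -12)) = 55.0091
d((30, 2), (26, 8)) = 7.2111
d((30, 2), (5, -28)) = 39.0512
d((30, 2), (-22, 3)) = 52.0096
d((30, 2), (-30, -12)) = 61.6117
d((26, 8), (5, -28)) = 41.6773
d((26, 8), (-22, 3)) = 48.2597
d((26, 8), (-30, -12)) = 59.4643
d((5, -28), (-22, 3)) = 41.1096
d((5, -28), (-30, -12)) = 38.4838
d((-22, 3), (-30, -12)) = 17.0

Closest pair: (29, -8) and (25, -13) with distance 6.4031

The closest pair is (29, -8) and (25, -13) with Euclidean distance 6.4031. For 8 points, brute-force pairwise comparison is shown above. For large n, the divide-and-conquer algorithm (sort by x, recurse on halves, check the dividing strip) achieves O(n log n).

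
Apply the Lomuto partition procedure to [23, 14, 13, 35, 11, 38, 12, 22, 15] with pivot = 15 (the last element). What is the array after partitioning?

Lomuto partition with pivot = 15:

Initial array: [23, 14, 13, 35, 11, 38, 12, 22, 15]

arr[0]=23 > 15: no swap
arr[1]=14 <= 15: swap with position 0, array becomes [14, 23, 13, 35, 11, 38, 12, 22, 15]
arr[2]=13 <= 15: swap with position 1, array becomes [14, 13, 23, 35, 11, 38, 12, 22, 15]
arr[3]=35 > 15: no swap
arr[4]=11 <= 15: swap with position 2, array becomes [14, 13, 11, 35, 23, 38, 12, 22, 15]
arr[5]=38 > 15: no swap
arr[6]=12 <= 15: swap with position 3, array becomes [14, 13, 11, 12, 23, 38, 35, 22, 15]
arr[7]=22 > 15: no swap

Place pivot at position 4: [14, 13, 11, 12, 15, 38, 35, 22, 23]
Pivot position: 4

After partitioning with pivot 15, the array becomes [14, 13, 11, 12, 15, 38, 35, 22, 23]. The pivot is placed at index 4. All elements to the left of the pivot are <= 15, and all elements to the right are > 15.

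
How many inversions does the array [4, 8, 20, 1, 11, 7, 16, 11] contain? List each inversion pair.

Finding inversions in [4, 8, 20, 1, 11, 7, 16, 11]:

(0, 3): arr[0]=4 > arr[3]=1
(1, 3): arr[1]=8 > arr[3]=1
(1, 5): arr[1]=8 > arr[5]=7
(2, 3): arr[2]=20 > arr[3]=1
(2, 4): arr[2]=20 > arr[4]=11
(2, 5): arr[2]=20 > arr[5]=7
(2, 6): arr[2]=20 > arr[6]=16
(2, 7): arr[2]=20 > arr[7]=11
(4, 5): arr[4]=11 > arr[5]=7
(6, 7): arr[6]=16 > arr[7]=11

Total inversions: 10

The array has 10 inversion(s): (0,3), (1,3), (1,5), (2,3), (2,4), (2,5), (2,6), (2,7), (4,5), (6,7). Each pair (i,j) satisfies i < j and arr[i] > arr[j].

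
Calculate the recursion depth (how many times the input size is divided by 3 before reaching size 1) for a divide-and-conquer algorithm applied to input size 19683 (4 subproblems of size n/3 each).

For divide and conquer with division factor 3:

Problem sizes at each level:
Level 0: 19683
Level 1: 6561
Level 2: 2187
Level 3: 729
Level 4: 243
Level 5: 81
Level 6: 27
Level 7: 9
Level 8: 3
Level 9: 1

The root is level 0 and the size-1 base case is level 9 (the tree spans levels 0 through 9, i.e. 10 levels counting the root), so the depth is the number of divisions: log_3(19683) = 9

The recursion tree depth is log_3(19683) = 9. At each level, the problem size is divided by 3, so it takes 9 divisions to reduce to a base case of size 1. The algorithm makes 4 recursive calls at each level.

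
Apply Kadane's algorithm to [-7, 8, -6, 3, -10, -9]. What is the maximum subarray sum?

Using Kadane's algorithm on [-7, 8, -6, 3, -10, -9]:

Scanning through the array:
Position 1 (value 8): max_ending_here = 8, max_so_far = 8
Position 2 (value -6): max_ending_here = 2, max_so_far = 8
Position 3 (value 3): max_ending_here = 5, max_so_far = 8
Position 4 (value -10): max_ending_here = -5, max_so_far = 8
Position 5 (value -9): max_ending_here = -9, max_so_far = 8

Maximum subarray: [8]
Maximum sum: 8

The maximum subarray is [8] with sum 8. This subarray runs from index 1 to index 1.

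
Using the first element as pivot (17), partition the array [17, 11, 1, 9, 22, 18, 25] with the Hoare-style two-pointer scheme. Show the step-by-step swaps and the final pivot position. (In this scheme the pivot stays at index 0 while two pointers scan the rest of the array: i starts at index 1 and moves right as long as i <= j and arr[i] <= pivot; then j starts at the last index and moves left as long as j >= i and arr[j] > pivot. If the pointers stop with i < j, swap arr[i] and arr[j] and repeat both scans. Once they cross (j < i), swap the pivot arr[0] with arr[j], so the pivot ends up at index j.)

Hoare-style two-pointer partition with pivot = 17:

Initial array: [17, 11, 1, 9, 22, 18, 25]

Pointers start at i = 1, j = 6.
i ends at 4, j ends at 3: the pointers have crossed (j < i), so scanning stops.

Swap pivot arr[0] with arr[3] to place pivot at position 3: [9, 11, 1, 17, 22, 18, 25]
Pivot position: 3

After partitioning with pivot 17, the array becomes [9, 11, 1, 17, 22, 18, 25]. The pivot is placed at index 3. All elements to the left of the pivot are <= 17, and all elements to the right are > 17.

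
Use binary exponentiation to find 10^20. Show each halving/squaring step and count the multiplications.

Computing 10^20 by squaring (build up from 10^1; each line after the first costs one multiplication):

10^1 = 10
10^2 = (10^1)^2 = 10^2 = 100
10^4 = (10^2)^2 = 100^2 = 10000
10^5 = 10 * 10^4 = 10 * 10000 = 100000
10^10 = (10^5)^2 = 100000^2 = 10000000000
10^20 = (10^10)^2 = 10000000000^2 = 100000000000000000000

Result: 100000000000000000000
Multiplications needed: 5 (5 lines after 10^1)

10^20 = 100000000000000000000. Using exponentiation by squaring, this requires 5 multiplications. The key idea: if the exponent is even, square the half-power; if odd, multiply by the base once.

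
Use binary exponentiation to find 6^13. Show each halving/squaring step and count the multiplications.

Computing 6^13 by squaring (build up from 6^1; each line after the first costs one multiplication):

6^1 = 6
6^2 = (6^1)^2 = 6^2 = 36
6^3 = 6 * 6^2 = 6 * 36 = 216
6^6 = (6^3)^2 = 216^2 = 46656
6^12 = (6^6)^2 = 46656^2 = 2176782336
6^13 = 6 * 6^12 = 6 * 2176782336 = 13060694016

Result: 13060694016
Multiplications needed: 5 (5 lines after 6^1)

6^13 = 13060694016. Using exponentiation by squaring, this requires 5 multiplications. The key idea: if the exponent is even, square the half-power; if odd, multiply by the base once.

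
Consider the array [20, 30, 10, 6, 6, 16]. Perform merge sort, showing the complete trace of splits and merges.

Merge sort trace:

Split: [20, 30, 10, 6, 6, 16] -> [20, 30, 10] and [6, 6, 16]
  Split: [20, 30, 10] -> [20] and [30, 10]
    Split: [30, 10] -> [30] and [10]
    Merge: [30] + [10] -> [10, 30]
  Merge: [20] + [10, 30] -> [10, 20, 30]
  Split: [6, 6, 16] -> [6] and [6, 16]
    Split: [6, 16] -> [6] and [16]
    Merge: [6] + [16] -> [6, 16]
  Merge: [6] + [6, 16] -> [6, 6, 16]
Merge: [10, 20, 30] + [6, 6, 16] -> [6, 6, 10, 16, 20, 30]

Final sorted array: [6, 6, 10, 16, 20, 30]

The merge sort proceeds by recursively splitting the array and merging sorted halves.
After all merges, the sorted array is [6, 6, 10, 16, 20, 30].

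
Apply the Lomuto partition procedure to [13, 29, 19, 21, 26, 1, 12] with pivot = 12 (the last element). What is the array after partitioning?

Lomuto partition with pivot = 12:

Initial array: [13, 29, 19, 21, 26, 1, 12]

arr[0]=13 > 12: no swap
arr[1]=29 > 12: no swap
arr[2]=19 > 12: no swap
arr[3]=21 > 12: no swap
arr[4]=26 > 12: no swap
arr[5]=1 <= 12: swap with position 0, array becomes [1, 29, 19, 21, 26, 13, 12]

Place pivot at position 1: [1, 12, 19, 21, 26, 13, 29]
Pivot position: 1

After partitioning with pivot 12, the array becomes [1, 12, 19, 21, 26, 13, 29]. The pivot is placed at index 1. All elements to the left of the pivot are <= 12, and all elements to the right are > 12.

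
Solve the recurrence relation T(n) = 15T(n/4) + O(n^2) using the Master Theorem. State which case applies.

Master Theorem for T(n) = 15T(n/4) + O(n^2):

a = 15, b = 4, c = 2
log_b(a) = log_4(15) = 1.9534

Case 3: c = 2 > log_4(15) = 1.9534
T(n) = O(n^2) = O(n^2)

For T(n) = 15T(n/4) + O(n^2): log_4(15) = 1.9534. This is Case 3 of the Master Theorem (c > log_b(a), work dominated by root), giving O(n^2).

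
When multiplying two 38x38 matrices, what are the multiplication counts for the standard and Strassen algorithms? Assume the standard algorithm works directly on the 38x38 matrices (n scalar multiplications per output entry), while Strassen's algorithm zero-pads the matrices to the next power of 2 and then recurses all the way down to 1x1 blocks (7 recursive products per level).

Matrix multiplication for 38x38 matrices:

Strassen's algorithm requires power-of-2 dimensions. Pad 38x38 to 64x64 (next power of 2).

Standard algorithm: 38^3 = 54872 multiplications
Strassen's algorithm: 7^(log2(64)) = 7^6 = 117649 multiplications
Difference: 54872 - 117649 = -62777 (Strassen uses MORE here due to padding overhead — for small or just-over-power-of-2 n, padding can outweigh the per-level savings)

Standard: 54872 multiplications (38^3). Strassen: 117649 multiplications (7^6, after padding to 64x64). Strassen reduces 8 recursive multiplications to 7 at each level.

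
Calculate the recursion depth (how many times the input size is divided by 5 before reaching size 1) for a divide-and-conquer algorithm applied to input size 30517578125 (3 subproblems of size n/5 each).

For divide and conquer with division factor 5:

Problem sizes at each level:
Level 0: 30517578125
Level 1: 6103515625
Level 2: 1220703125
Level 3: 244140625
Level 4: 48828125
Level 5: 9765625
Level 6: 1953125
Level 7: 390625
Level 8: 78125
Level 9: 15625
Level 10: 3125
Level 11: 625
Level 12: 125
Level 13: 25
Level 14: 5
Level 15: 1

The root is level 0 and the size-1 base case is level 15 (the tree spans levels 0 through 15, i.e. 16 levels counting the root), so the depth is the number of divisions: log_5(30517578125) = 15

The recursion tree depth is log_5(30517578125) = 15. At each level, the problem size is divided by 5, so it takes 15 divisions to reduce to a base case of size 1. The algorithm makes 3 recursive calls at each level.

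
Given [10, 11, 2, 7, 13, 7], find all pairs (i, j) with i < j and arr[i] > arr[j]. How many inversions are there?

Finding inversions in [10, 11, 2, 7, 13, 7]:

(0, 2): arr[0]=10 > arr[2]=2
(0, 3): arr[0]=10 > arr[3]=7
(0, 5): arr[0]=10 > arr[5]=7
(1, 2): arr[1]=11 > arr[2]=2
(1, 3): arr[1]=11 > arr[3]=7
(1, 5): arr[1]=11 > arr[5]=7
(4, 5): arr[4]=13 > arr[5]=7

Total inversions: 7

The array has 7 inversion(s): (0,2), (0,3), (0,5), (1,2), (1,3), (1,5), (4,5). Each pair (i,j) satisfies i < j and arr[i] > arr[j].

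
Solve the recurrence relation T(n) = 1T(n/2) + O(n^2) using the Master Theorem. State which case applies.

Master Theorem for T(n) = 1T(n/2) + O(n^2):

a = 1, b = 2, c = 2
log_b(a) = log_2(1) = 0.0000

Case 3: c = 2 > log_2(1) = 0.0000
T(n) = O(n^2) = O(n^2)

For T(n) = 1T(n/2) + O(n^2): log_2(1) = 0.0000. This is Case 3 of the Master Theorem (c > log_b(a), work dominated by root), giving O(n^2).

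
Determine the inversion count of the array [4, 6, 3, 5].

Finding inversions in [4, 6, 3, 5]:

(0, 2): arr[0]=4 > arr[2]=3
(1, 2): arr[1]=6 > arr[2]=3
(1, 3): arr[1]=6 > arr[3]=5

Total inversions: 3

The array has 3 inversion(s): (0,2), (1,2), (1,3). Each pair (i,j) satisfies i < j and arr[i] > arr[j].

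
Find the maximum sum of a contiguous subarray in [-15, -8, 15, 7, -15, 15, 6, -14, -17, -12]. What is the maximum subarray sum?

Using Kadane's algorithm on [-15, -8, 15, 7, -15, 15, 6, -14, -17, -12]:

Scanning through the array:
Position 1 (value -8): max_ending_here = -8, max_so_far = -8
Position 2 (value 15): max_ending_here = 15, max_so_far = 15
Position 3 (value 7): max_ending_here = 22, max_so_far = 22
Position 4 (value -15): max_ending_here = 7, max_so_far = 22
Position 5 (value 15): max_ending_here = 22, max_so_far = 22
Position 6 (value 6): max_ending_here = 28, max_so_far = 28
Position 7 (value -14): max_ending_here = 14, max_so_far = 28
Position 8 (value -17): max_ending_here = -3, max_so_far = 28
Position 9 (value -12): max_ending_here = -12, max_so_far = 28

Maximum subarray: [15, 7, -15, 15, 6]
Maximum sum: 28

The maximum subarray is [15, 7, -15, 15, 6] with sum 28. This subarray runs from index 2 to index 6.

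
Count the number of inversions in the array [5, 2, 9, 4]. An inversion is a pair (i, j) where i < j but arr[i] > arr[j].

Finding inversions in [5, 2, 9, 4]:

(0, 1): arr[0]=5 > arr[1]=2
(0, 3): arr[0]=5 > arr[3]=4
(2, 3): arr[2]=9 > arr[3]=4

Total inversions: 3

The array has 3 inversion(s): (0,1), (0,3), (2,3). Each pair (i,j) satisfies i < j and arr[i] > arr[j].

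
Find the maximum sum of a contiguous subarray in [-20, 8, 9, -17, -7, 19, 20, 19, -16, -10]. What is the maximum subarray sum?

Using Kadane's algorithm on [-20, 8, 9, -17, -7, 19, 20, 19, -16, -10]:

Scanning through the array:
Position 1 (value 8): max_ending_here = 8, max_so_far = 8
Position 2 (value 9): max_ending_here = 17, max_so_far = 17
Position 3 (value -17): max_ending_here = 0, max_so_far = 17
Position 4 (value -7): max_ending_here = -7, max_so_far = 17
Position 5 (value 19): max_ending_here = 19, max_so_far = 19
Position 6 (value 20): max_ending_here = 39, max_so_far = 39
Position 7 (value 19): max_ending_here = 58, max_so_far = 58
Position 8 (value -16): max_ending_here = 42, max_so_far = 58
Position 9 (value -10): max_ending_here = 32, max_so_far = 58

Maximum subarray: [19, 20, 19]
Maximum sum: 58

The maximum subarray is [19, 20, 19] with sum 58. This subarray runs from index 5 to index 7.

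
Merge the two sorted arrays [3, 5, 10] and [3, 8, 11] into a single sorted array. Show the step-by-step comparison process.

Merging process:

Compare 3 vs 3: take 3 from left. Merged: [3]
Compare 5 vs 3: take 3 from right. Merged: [3, 3]
Compare 5 vs 8: take 5 from left. Merged: [3, 3, 5]
Compare 10 vs 8: take 8 from right. Merged: [3, 3, 5, 8]
Compare 10 vs 11: take 10 from left. Merged: [3, 3, 5, 8, 10]
Append remaining from right: [11]. Merged: [3, 3, 5, 8, 10, 11]

Final merged array: [3, 3, 5, 8, 10, 11]
Total comparisons: 5

The merged array is [3, 3, 5, 8, 10, 11], requiring 5 comparisons. The merge step runs in O(n) time where n is the total number of elements.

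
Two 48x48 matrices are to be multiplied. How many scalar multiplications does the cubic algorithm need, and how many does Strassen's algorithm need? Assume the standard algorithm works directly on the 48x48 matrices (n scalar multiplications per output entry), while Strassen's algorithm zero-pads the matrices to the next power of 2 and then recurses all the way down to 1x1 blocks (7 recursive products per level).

Matrix multiplication for 48x48 matrices:

Strassen's algorithm requires power-of-2 dimensions. Pad 48x48 to 64x64 (next power of 2).

Standard algorithm: 48^3 = 110592 multiplications
Strassen's algorithm: 7^(log2(64)) = 7^6 = 117649 multiplications
Difference: 110592 - 117649 = -7057 (Strassen uses MORE here due to padding overhead — for small or just-over-power-of-2 n, padding can outweigh the per-level savings)

Standard: 110592 multiplications (48^3). Strassen: 117649 multiplications (7^6, after padding to 64x64). Strassen reduces 8 recursive multiplications to 7 at each level.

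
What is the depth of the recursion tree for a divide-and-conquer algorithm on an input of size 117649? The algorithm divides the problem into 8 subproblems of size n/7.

For divide and conquer with division factor 7:

Problem sizes at each level:
Level 0: 117649
Level 1: 16807
Level 2: 2401
Level 3: 343
Level 4: 49
Level 5: 7
Level 6: 1

The root is level 0 and the size-1 base case is level 6 (the tree spans levels 0 through 6, i.e. 7 levels counting the root), so the depth is the number of divisions: log_7(117649) = 6

The recursion tree depth is log_7(117649) = 6. At each level, the problem size is divided by 7, so it takes 6 divisions to reduce to a base case of size 1. The algorithm makes 8 recursive calls at each level.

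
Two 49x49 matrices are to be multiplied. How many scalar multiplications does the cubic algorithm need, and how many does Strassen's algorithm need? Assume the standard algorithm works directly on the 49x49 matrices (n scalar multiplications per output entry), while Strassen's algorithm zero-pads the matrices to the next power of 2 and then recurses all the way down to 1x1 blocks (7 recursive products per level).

Matrix multiplication for 49x49 matrices:

Strassen's algorithm requires power-of-2 dimensions. Pad 49x49 to 64x64 (next power of 2).

Standard algorithm: 49^3 = 117649 multiplications
Strassen's algorithm: 7^(log2(64)) = 7^6 = 117649 multiplications
Savings: 117649 - 117649 = 0 multiplications

Standard: 117649 multiplications (49^3). Strassen: 117649 multiplications (7^6, after padding to 64x64). Strassen reduces 8 recursive multiplications to 7 at each level.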